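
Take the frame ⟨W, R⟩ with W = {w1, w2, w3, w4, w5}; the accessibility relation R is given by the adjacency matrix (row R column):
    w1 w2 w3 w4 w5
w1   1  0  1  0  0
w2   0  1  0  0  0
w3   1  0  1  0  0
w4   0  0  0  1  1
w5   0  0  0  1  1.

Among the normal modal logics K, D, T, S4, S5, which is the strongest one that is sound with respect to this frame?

Serial (axiom D): yes — every world has a successor (e.g. w1 R w1).
Reflexive (axiom T): yes — every world is R-related to itself.
Transitive (axiom 4): yes — every two-step R-path is closed by a direct edge.
Euclidean (axiom 5): yes — any two successors of a common world are R-related.
So F validates K, D, T, S4, S5. The strongest is S5.

S5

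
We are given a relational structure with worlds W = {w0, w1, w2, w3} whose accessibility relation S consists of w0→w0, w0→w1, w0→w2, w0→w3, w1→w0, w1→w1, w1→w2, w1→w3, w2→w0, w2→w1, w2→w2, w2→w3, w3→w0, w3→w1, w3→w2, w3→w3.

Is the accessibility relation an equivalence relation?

Yes

Reflexive: yes — every world is S-related to itself.
Symmetric: yes — every pair in S has its reverse in S.
Transitive: yes — every two-step S-path is closed by a direct edge.
So S is an equivalence relation.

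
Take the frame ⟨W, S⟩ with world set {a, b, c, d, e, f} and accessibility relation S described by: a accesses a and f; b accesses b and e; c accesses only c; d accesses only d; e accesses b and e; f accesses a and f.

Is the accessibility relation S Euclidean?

Yes

Euclidean: yes — any two successors of a common world are S-related.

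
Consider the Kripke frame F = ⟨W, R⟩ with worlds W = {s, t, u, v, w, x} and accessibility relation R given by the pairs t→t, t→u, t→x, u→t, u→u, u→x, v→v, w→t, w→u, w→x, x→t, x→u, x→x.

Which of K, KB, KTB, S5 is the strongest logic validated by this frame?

K

Symmetric (axiom B): no — w R t but not t R w.
Reflexive (axiom T): no — s is not related to itself.
Euclidean (axiom 5): yes — any two successors of a common world are R-related.
So F validates K; KB would additionally require R to be symmetric. The strongest is K.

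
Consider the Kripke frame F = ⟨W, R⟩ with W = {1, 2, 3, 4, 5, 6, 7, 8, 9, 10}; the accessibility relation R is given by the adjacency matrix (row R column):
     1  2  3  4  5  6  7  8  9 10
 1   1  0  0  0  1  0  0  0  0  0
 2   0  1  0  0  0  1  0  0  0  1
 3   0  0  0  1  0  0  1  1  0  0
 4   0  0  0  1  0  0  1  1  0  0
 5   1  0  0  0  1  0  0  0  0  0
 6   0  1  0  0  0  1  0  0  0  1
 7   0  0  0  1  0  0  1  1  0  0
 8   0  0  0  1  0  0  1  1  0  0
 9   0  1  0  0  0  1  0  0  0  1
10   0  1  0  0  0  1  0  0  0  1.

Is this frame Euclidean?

Yes

Euclidean: yes — any two successors of a common world are R-related.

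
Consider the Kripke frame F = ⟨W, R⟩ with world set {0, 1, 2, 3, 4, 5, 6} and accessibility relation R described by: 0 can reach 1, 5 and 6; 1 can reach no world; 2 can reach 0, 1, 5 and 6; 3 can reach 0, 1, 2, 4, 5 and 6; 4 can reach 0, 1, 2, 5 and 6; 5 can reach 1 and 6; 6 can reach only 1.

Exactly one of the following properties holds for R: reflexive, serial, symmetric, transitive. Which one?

transitive

Reflexive: no — 0 is not related to itself.
Serial: no — 1 has no R-successor.
Symmetric: no — 0 R 1 but not 1 R 0.
Transitive: yes — every two-step R-path is closed by a direct edge.
Only transitive holds.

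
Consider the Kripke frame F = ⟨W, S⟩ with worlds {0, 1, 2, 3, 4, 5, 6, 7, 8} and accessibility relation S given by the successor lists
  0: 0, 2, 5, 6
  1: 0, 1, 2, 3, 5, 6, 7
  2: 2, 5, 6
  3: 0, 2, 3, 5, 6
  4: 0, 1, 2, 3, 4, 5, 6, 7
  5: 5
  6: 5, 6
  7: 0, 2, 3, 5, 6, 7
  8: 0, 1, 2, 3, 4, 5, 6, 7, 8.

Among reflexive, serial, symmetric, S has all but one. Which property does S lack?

Reflexive: yes — every world is S-related to itself.
Serial: yes — every world has a successor (e.g. 0 S 0).
Symmetric: no — 0 S 2 but not 2 S 0.
Only symmetric fails.

symmetric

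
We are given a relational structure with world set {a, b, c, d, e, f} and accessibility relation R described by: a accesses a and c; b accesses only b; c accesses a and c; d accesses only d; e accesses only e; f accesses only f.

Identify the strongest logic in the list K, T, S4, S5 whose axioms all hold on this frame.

Reflexive (axiom T): yes — every world is R-related to itself.
Transitive (axiom 4): yes — every two-step R-path is closed by a direct edge.
Euclidean (axiom 5): yes — any two successors of a common world are R-related.
So F validates K, T, S4, S5. The strongest is S5.

S5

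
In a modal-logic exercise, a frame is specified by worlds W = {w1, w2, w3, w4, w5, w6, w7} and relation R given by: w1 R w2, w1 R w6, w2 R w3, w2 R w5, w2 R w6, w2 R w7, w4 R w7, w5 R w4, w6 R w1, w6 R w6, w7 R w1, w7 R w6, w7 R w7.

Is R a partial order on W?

Reflexive: no — w1 is not related to itself.
Transitive: no — w1 R w2 and w2 R w3, but not w1 R w3.
Antisymmetric: no — w1 R w6 and w6 R w1 with w1 ≠ w6.
So R is not a partial order.

No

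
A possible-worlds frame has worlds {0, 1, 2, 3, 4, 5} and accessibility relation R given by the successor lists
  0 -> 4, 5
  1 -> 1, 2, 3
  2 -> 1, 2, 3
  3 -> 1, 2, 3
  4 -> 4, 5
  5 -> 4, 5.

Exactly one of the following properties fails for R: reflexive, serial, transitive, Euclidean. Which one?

Reflexive: no — 0 is not related to itself.
Serial: yes — every world has a successor (e.g. 0 R 4).
Transitive: yes — every two-step R-path is closed by a direct edge.
Euclidean: yes — any two successors of a common world are R-related.
Only reflexive fails.

reflexive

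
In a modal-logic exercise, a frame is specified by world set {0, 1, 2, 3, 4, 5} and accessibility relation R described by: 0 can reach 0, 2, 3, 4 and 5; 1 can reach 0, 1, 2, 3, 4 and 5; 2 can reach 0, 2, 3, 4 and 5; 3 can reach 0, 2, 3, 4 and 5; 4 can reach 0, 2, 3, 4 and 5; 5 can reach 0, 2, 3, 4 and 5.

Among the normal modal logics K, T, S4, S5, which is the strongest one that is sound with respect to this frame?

Reflexive (axiom T): yes — every world is R-related to itself.
Transitive (axiom 4): yes — every two-step R-path is closed by a direct edge.
Euclidean (axiom 5): no — 1 R 0 and 1 R 1, but not 0 R 1.
So F validates K, T, S4; S5 would additionally require R to be Euclidean. The strongest is S4.

S4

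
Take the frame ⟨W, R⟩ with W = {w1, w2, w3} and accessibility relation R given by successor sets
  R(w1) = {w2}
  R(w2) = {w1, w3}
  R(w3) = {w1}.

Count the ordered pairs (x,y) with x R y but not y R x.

2

Enumerating: (w2,w3), (w3,w1).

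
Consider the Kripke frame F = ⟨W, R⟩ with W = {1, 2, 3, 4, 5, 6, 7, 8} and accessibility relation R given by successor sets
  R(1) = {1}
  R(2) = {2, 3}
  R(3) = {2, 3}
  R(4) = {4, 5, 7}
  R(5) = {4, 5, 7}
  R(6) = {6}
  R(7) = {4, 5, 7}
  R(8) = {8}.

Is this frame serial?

Yes

Serial: yes — every world has a successor (e.g. 1 R 1).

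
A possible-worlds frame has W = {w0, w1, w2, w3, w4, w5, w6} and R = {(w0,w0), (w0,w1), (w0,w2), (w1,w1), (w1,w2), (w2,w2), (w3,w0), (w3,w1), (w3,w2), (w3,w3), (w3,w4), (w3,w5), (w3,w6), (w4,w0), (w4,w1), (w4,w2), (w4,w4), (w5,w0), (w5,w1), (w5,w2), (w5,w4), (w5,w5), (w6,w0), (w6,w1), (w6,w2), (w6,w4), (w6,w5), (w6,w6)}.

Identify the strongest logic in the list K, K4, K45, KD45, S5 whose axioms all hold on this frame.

K4

Transitive (axiom 4): yes — every two-step R-path is closed by a direct edge.
Euclidean (axiom 5): no — w0 R w2 and w0 R w1, but not w2 R w1.
Serial (axiom D): yes — every world has a successor (e.g. w0 R w0).
Reflexive (axiom T): yes — every world is R-related to itself.
So F validates K, K4; K45 would additionally require R to be Euclidean. The strongest is K4.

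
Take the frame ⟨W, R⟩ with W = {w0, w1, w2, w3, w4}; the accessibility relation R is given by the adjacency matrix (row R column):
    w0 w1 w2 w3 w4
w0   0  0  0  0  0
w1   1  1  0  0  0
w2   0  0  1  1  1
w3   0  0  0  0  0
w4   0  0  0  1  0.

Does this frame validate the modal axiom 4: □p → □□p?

Yes

By correspondence theory, 4 is valid on a frame iff R is transitive.
Transitive: yes — every two-step R-path is closed by a direct edge.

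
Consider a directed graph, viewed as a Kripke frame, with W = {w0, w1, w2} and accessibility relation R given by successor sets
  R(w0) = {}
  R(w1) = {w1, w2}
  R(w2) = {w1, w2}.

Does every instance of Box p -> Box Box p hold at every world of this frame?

Axiom 4 corresponds to the accessibility relation being transitive.
Transitive: yes — every two-step R-path is closed by a direct edge.

Yes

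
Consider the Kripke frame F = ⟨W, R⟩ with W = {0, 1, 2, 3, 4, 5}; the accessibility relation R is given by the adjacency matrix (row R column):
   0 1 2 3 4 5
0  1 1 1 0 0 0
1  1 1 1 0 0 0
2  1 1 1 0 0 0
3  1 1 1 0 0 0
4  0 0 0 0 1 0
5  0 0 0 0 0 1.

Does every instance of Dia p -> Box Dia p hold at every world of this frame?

Yes

Axiom 5 corresponds to the accessibility relation being Euclidean.
Euclidean: yes — any two successors of a common world are R-related.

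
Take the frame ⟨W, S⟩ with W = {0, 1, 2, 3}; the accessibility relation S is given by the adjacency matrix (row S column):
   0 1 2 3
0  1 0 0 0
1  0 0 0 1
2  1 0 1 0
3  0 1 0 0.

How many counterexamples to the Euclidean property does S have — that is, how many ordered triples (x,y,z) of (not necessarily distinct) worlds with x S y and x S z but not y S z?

Enumerating: (1,3,3), (2,0,2), (3,1,1).

3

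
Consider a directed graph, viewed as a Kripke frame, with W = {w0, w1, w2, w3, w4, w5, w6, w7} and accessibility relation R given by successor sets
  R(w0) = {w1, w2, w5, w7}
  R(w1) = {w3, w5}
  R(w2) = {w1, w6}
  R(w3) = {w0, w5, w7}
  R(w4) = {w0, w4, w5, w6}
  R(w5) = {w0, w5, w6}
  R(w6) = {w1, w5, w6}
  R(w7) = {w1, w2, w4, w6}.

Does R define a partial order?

No

Reflexive: no — w0 is not related to itself.
Transitive: no — w0 R w1 and w1 R w3, but not w0 R w3.
Antisymmetric: no — w0 R w5 and w5 R w0 with w0 ≠ w5.
So R is not a partial order.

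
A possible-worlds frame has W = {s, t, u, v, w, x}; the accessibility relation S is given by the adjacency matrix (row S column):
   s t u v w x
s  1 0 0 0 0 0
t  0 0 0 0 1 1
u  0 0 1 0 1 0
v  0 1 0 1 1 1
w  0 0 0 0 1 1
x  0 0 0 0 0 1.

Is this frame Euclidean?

Euclidean: no — t S x and t S w, but not x S w.

No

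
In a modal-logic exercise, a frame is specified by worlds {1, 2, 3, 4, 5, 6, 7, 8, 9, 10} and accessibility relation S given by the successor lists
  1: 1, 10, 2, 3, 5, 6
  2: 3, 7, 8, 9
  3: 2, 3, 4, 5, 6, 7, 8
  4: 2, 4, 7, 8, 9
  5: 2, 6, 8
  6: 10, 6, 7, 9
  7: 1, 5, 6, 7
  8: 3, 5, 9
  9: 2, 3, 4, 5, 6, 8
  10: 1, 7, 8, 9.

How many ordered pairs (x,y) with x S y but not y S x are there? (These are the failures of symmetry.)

23

Enumerating: (1,2), (1,3), (1,5), (1,6), (10,7), (10,8), (10,9), (2,7), (2,8), (3,4), (3,5), (3,6), … and 11 more.
Total: 23.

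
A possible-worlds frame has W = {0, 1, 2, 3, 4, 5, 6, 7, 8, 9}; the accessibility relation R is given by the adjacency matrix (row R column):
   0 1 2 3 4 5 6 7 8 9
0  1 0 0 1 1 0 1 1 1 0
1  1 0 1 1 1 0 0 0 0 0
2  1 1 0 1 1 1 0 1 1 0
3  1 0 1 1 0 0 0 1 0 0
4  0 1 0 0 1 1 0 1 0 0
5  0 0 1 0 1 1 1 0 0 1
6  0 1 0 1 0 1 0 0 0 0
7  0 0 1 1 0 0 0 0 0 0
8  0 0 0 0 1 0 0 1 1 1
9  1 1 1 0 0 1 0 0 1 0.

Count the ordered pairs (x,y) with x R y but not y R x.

17

Enumerating: (0,4), (0,6), (0,7), (0,8), (1,0), (1,3), (2,0), (2,4), (2,8), (4,7), (6,1), (6,3), (8,4), (8,7), (9,0), (9,1), (9,2).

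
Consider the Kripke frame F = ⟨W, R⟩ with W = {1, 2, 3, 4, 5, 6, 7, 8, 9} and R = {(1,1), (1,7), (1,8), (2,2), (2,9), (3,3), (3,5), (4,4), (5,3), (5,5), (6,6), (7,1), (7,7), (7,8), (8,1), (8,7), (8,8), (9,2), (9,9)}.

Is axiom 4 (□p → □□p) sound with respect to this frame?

Axiom 4 corresponds to the accessibility relation being transitive.
Transitive: yes — every two-step R-path is closed by a direct edge.

Yes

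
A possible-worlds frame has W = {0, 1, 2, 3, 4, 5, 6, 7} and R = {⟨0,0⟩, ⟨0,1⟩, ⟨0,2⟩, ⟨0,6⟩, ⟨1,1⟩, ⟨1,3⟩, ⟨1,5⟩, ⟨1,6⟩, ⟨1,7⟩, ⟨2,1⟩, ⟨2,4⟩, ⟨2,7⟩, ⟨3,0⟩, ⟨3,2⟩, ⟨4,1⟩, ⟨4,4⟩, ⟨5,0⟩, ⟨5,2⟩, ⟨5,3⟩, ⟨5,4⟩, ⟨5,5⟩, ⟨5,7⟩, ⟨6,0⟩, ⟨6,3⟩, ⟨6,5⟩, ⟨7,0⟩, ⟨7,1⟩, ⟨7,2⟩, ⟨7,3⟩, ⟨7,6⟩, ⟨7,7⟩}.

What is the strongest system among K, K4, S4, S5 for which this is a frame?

Transitive (axiom 4): no — 0 R 1 and 1 R 3, but not 0 R 3.
Reflexive (axiom T): no — 2 is not related to itself.
Euclidean (axiom 5): no — 0 R 1 and 0 R 2, but not 1 R 2.
So F validates K; K4 would additionally require R to be transitive. The strongest is K.

K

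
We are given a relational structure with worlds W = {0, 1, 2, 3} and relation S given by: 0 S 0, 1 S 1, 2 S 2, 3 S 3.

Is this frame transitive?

Yes

Transitive: yes — every two-step S-path is closed by a direct edge.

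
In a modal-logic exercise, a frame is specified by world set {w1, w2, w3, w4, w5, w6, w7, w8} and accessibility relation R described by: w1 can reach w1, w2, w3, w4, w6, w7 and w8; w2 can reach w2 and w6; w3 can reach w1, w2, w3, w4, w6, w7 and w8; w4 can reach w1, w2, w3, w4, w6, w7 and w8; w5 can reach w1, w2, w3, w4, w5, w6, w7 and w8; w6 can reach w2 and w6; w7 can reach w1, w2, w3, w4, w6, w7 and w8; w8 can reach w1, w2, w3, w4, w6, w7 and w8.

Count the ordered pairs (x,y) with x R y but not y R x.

17

Enumerating: (w1,w2), (w1,w6), (w3,w2), (w3,w6), (w4,w2), (w4,w6), (w5,w1), (w5,w2), (w5,w3), (w5,w4), (w5,w6), (w5,w7), (w5,w8), (w7,w2), (w7,w6), (w8,w2), (w8,w6).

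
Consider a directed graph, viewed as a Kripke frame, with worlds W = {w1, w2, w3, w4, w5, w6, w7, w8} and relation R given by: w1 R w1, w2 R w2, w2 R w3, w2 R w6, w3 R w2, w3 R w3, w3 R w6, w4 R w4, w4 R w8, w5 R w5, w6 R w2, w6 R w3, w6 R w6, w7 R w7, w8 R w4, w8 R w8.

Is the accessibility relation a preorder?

Reflexive: yes — every world is R-related to itself.
Transitive: yes — every two-step R-path is closed by a direct edge.
So R is a preorder.

Yes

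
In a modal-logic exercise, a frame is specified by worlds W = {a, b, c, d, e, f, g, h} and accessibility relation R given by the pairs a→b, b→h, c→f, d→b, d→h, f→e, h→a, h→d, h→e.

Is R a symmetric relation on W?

Symmetric: no — a R b but not b R a.

No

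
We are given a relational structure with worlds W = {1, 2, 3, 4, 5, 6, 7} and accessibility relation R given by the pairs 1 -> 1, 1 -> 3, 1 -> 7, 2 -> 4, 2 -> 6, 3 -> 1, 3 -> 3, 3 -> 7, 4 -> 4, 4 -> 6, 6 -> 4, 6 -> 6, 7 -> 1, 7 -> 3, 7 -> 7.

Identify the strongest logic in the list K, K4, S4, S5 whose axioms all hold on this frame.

Transitive (axiom 4): yes — every two-step R-path is closed by a direct edge.
Reflexive (axiom T): no — 2 is not related to itself.
Euclidean (axiom 5): yes — any two successors of a common world are R-related.
So F validates K, K4; S4 would additionally require R to be reflexive. The strongest is K4.

K4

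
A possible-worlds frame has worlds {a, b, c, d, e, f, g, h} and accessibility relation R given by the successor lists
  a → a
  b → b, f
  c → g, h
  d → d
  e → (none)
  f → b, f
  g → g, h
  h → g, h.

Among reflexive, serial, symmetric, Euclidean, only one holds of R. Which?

Reflexive: no — c is not related to itself.
Serial: no — e has no R-successor.
Symmetric: no — c R g but not g R c.
Euclidean: yes — any two successors of a common world are R-related.
Only Euclidean holds.

Euclidean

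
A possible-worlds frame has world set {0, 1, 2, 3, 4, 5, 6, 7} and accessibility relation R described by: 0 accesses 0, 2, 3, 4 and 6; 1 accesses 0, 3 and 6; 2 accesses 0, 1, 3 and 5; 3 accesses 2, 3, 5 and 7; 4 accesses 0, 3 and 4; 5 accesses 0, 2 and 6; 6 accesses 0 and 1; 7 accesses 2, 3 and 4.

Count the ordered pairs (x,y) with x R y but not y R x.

10

Enumerating: (0,3), (1,0), (1,3), (2,1), (3,5), (4,3), (5,0), (5,6), (7,2), (7,4).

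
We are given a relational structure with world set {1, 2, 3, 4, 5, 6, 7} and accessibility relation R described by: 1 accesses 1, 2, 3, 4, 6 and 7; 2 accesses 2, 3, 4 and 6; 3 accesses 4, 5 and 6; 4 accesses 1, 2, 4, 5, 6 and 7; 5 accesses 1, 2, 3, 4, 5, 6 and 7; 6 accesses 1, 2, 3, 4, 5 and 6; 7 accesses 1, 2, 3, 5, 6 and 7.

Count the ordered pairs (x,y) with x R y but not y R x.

10

Enumerating: (1,2), (1,3), (2,3), (3,4), (4,7), (5,1), (5,2), (7,2), (7,3), (7,6).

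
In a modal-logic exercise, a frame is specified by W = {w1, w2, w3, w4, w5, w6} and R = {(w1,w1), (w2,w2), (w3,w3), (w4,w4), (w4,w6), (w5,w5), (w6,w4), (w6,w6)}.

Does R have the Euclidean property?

Euclidean: yes — any two successors of a common world are R-related.

Yes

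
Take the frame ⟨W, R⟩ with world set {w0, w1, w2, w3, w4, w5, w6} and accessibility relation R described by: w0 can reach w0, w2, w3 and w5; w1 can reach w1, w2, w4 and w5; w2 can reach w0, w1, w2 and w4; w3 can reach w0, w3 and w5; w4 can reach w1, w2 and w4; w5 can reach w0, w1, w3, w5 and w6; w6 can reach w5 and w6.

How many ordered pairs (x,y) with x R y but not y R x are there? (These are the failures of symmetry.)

R is symmetric; there are no such tuples.

0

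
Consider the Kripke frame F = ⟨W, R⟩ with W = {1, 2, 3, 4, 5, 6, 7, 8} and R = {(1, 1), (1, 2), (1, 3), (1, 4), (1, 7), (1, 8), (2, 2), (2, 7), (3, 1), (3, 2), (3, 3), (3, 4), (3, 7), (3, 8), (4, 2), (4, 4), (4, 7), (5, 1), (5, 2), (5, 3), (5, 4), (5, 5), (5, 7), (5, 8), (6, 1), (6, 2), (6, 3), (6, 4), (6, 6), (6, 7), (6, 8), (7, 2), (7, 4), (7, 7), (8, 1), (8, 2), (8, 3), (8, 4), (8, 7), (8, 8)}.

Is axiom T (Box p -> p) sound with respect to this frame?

Yes

The schema T characterises exactly the reflexive frames.
Reflexive: yes — every world is R-related to itself.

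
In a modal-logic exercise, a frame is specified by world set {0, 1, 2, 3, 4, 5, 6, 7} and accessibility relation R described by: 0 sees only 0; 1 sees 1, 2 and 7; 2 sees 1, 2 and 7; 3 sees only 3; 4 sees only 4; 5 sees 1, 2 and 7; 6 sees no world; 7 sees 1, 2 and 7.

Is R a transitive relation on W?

Transitive: yes — every two-step R-path is closed by a direct edge.

Yes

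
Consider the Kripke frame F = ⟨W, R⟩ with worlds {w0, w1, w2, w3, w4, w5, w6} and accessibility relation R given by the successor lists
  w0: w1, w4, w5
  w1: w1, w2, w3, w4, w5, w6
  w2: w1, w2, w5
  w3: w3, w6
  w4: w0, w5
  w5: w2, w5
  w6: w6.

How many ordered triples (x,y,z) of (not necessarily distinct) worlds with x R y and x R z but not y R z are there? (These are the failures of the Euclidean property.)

Enumerating: (w0,w4,w1), (w0,w4,w4), (w0,w5,w1), (w0,w5,w4), (w1,w2,w3), (w1,w2,w4), (w1,w2,w6), (w1,w3,w1), (w1,w3,w2), (w1,w3,w4), (w1,w3,w5), (w1,w4,w1), … and 17 more.
Total: 29.

29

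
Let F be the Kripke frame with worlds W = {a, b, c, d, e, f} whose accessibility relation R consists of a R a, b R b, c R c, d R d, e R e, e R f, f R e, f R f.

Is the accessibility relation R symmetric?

Symmetric: yes — every pair in R has its reverse in R.

Yes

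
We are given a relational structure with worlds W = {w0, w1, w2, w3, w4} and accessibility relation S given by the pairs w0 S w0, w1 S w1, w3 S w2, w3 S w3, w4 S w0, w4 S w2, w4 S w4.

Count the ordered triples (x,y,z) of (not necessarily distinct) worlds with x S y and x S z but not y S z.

7

Enumerating: (w3,w2,w2), (w3,w2,w3), (w4,w0,w2), (w4,w0,w4), (w4,w2,w0), (w4,w2,w2), (w4,w2,w4).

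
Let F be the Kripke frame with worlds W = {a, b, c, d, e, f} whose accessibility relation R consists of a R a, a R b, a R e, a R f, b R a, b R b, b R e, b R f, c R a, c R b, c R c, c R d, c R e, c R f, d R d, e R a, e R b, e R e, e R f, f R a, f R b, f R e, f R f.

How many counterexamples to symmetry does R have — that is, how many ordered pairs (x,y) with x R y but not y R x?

Enumerating: (c,a), (c,b), (c,d), (c,e), (c,f).

5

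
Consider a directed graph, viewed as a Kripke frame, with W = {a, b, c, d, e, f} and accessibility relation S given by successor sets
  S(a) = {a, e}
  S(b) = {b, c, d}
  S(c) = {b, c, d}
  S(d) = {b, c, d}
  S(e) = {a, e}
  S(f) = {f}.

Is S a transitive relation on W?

Transitive: yes — every two-step S-path is closed by a direct edge.

Yes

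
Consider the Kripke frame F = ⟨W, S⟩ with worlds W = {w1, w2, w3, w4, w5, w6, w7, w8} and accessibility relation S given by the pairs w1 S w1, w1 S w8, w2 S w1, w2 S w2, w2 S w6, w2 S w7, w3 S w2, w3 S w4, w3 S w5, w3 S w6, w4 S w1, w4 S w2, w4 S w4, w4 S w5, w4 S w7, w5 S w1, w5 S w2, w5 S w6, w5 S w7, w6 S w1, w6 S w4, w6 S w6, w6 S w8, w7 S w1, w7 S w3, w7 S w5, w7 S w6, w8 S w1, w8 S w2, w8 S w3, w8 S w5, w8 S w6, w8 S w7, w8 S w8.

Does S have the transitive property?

Transitive: no — w1 S w8 and w8 S w2, but not w1 S w2.

No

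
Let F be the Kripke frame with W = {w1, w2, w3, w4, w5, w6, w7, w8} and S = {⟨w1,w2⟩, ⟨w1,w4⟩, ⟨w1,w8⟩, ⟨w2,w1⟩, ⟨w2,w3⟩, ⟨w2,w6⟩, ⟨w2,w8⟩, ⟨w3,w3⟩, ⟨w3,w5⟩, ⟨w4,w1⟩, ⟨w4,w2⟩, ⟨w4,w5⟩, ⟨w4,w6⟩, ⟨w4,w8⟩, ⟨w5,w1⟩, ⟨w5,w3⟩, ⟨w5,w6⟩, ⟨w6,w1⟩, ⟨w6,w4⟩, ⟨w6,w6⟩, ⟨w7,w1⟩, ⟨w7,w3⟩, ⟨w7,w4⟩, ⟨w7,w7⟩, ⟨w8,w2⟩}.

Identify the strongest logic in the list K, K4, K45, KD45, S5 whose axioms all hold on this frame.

Transitive (axiom 4): no — w1 S w2 and w2 S w3, but not w1 S w3.
Euclidean (axiom 5): no — w1 S w2 and w1 S w4, but not w2 S w4.
Serial (axiom D): yes — every world has a successor (e.g. w1 S w2).
Reflexive (axiom T): no — w1 is not related to itself.
So F validates K; K4 would additionally require S to be transitive. The strongest is K.

K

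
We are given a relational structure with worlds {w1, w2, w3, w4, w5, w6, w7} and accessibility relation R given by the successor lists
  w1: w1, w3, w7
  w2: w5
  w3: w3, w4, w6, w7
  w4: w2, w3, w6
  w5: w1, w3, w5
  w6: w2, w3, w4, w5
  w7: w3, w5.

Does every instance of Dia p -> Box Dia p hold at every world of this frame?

By correspondence theory, 5 is valid on a frame iff R is Euclidean.
Euclidean: no — w3 R w4 and w3 R w7, but not w4 R w7.

No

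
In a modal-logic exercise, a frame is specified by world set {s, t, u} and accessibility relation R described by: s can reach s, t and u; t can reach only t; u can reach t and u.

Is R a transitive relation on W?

Yes

Transitive: yes — every two-step R-path is closed by a direct edge.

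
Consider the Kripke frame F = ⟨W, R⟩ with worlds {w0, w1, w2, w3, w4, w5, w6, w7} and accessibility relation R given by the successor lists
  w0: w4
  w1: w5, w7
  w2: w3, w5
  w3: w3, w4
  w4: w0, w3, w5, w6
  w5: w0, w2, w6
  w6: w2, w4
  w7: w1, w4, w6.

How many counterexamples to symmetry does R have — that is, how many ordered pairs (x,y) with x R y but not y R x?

Enumerating: (w1,w5), (w2,w3), (w4,w5), (w5,w0), (w5,w6), (w6,w2), (w7,w4), (w7,w6).

8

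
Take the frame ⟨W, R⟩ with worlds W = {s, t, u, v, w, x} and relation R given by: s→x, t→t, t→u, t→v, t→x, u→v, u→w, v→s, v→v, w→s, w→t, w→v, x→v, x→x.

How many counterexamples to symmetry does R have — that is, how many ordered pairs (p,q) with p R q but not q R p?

Enumerating: (s,x), (t,u), (t,v), (t,x), (u,v), (u,w), (v,s), (w,s), (w,t), (w,v), (x,v).

11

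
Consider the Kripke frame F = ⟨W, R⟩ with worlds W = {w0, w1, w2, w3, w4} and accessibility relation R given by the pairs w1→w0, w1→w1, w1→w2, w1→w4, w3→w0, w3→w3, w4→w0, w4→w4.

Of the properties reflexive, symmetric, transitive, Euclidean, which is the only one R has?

Reflexive: no — w0 is not related to itself.
Symmetric: no — w1 R w0 but not w0 R w1.
Transitive: yes — every two-step R-path is closed by a direct edge.
Euclidean: no — w1 R w0 and w1 R w2, but not w0 R w2.
Only transitive holds.

transitive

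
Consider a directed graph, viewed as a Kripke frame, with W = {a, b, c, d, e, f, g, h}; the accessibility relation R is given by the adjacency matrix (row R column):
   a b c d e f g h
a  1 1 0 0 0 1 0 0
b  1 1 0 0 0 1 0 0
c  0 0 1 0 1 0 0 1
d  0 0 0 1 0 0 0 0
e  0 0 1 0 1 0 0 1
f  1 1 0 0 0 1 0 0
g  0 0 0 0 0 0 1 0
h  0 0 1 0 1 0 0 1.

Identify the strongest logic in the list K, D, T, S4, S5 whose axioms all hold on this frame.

Serial (axiom D): yes — every world has a successor (e.g. a R a).
Reflexive (axiom T): yes — every world is R-related to itself.
Transitive (axiom 4): yes — every two-step R-path is closed by a direct edge.
Euclidean (axiom 5): yes — any two successors of a common world are R-related.
So F validates K, D, T, S4, S5. The strongest is S5.

S5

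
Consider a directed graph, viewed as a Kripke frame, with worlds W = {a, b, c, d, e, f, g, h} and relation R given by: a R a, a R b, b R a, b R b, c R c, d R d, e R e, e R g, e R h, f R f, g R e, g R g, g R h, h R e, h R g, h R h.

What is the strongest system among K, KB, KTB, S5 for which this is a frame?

S5

Symmetric (axiom B): yes — every pair in R has its reverse in R.
Reflexive (axiom T): yes — every world is R-related to itself.
Euclidean (axiom 5): yes — any two successors of a common world are R-related.
So F validates K, KB, KTB, S5. The strongest is S5.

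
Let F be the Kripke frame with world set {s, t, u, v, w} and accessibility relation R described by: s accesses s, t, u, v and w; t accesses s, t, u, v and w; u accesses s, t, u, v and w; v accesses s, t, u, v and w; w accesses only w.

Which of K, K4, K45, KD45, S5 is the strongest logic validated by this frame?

K4

Transitive (axiom 4): yes — every two-step R-path is closed by a direct edge.
Euclidean (axiom 5): no — s R w and s R t, but not w R t.
Serial (axiom D): yes — every world has a successor (e.g. s R s).
Reflexive (axiom T): yes — every world is R-related to itself.
So F validates K, K4; K45 would additionally require R to be Euclidean. The strongest is K4.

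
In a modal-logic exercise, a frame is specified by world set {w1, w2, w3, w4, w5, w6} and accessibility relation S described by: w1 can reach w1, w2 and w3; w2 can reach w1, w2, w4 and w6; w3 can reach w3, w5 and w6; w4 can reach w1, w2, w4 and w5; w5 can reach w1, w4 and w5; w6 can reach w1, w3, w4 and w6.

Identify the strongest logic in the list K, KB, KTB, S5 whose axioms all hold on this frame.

K

Symmetric (axiom B): no — w1 S w3 but not w3 S w1.
Reflexive (axiom T): yes — every world is S-related to itself.
Euclidean (axiom 5): no — w1 S w2 and w1 S w3, but not w2 S w3.
So F validates K; KB would additionally require S to be symmetric. The strongest is K.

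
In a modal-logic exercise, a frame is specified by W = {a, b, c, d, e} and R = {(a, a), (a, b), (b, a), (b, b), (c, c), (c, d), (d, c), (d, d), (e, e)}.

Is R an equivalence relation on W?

Yes

Reflexive: yes — every world is R-related to itself.
Symmetric: yes — every pair in R has its reverse in R.
Transitive: yes — every two-step R-path is closed by a direct edge.
So R is an equivalence relation.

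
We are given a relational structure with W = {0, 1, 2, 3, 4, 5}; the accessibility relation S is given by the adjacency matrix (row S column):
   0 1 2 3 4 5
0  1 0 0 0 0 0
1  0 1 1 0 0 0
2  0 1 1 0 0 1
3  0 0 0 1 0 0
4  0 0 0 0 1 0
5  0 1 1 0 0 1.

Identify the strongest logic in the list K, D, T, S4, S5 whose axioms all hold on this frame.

T

Serial (axiom D): yes — every world has a successor (e.g. 0 S 0).
Reflexive (axiom T): yes — every world is S-related to itself.
Transitive (axiom 4): no — 1 S 2 and 2 S 5, but not 1 S 5.
Euclidean (axiom 5): no — 2 S 1 and 2 S 5, but not 1 S 5.
So F validates K, D, T; S4 would additionally require S to be transitive. The strongest is T.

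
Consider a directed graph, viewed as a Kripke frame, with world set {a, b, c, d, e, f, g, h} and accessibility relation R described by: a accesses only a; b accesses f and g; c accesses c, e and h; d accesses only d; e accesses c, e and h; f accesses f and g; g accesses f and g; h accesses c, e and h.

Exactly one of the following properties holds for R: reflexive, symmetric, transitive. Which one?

Reflexive: no — b is not related to itself.
Symmetric: no — b R f but not f R b.
Transitive: yes — every two-step R-path is closed by a direct edge.
Only transitive holds.

transitive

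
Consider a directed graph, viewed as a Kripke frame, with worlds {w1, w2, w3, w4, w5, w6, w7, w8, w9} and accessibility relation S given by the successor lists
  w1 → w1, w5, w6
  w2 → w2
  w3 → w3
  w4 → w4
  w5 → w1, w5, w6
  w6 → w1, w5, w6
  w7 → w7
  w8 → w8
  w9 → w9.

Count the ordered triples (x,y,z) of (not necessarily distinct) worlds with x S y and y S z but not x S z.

S is transitive; there are no such tuples.

0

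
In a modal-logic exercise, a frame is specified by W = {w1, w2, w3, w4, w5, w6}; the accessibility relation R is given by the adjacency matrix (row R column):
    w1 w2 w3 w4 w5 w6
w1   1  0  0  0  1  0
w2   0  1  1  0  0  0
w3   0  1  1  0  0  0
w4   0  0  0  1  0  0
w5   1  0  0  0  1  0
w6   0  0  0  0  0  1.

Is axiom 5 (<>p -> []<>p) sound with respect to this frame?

By correspondence theory, 5 is valid on a frame iff R is Euclidean.
Euclidean: yes — any two successors of a common world are R-related.

Yes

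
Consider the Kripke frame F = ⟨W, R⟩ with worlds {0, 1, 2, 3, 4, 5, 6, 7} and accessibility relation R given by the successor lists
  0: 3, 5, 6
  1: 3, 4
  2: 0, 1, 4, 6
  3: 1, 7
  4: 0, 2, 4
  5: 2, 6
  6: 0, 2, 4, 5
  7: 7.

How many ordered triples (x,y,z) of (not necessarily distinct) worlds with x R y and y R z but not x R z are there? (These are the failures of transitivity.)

34

Enumerating: (0,3,1), (0,3,7), (0,5,2), (0,6,0), (0,6,2), (0,6,4), (1,3,1), (1,3,7), (1,4,0), (1,4,2), (2,0,3), (2,0,5), … and 22 more.
Total: 34.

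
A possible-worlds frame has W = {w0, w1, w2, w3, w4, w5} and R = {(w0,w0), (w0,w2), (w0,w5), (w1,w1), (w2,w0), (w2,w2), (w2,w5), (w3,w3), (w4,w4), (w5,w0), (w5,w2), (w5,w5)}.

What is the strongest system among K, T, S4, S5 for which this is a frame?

S5

Reflexive (axiom T): yes — every world is R-related to itself.
Transitive (axiom 4): yes — every two-step R-path is closed by a direct edge.
Euclidean (axiom 5): yes — any two successors of a common world are R-related.
So F validates K, T, S4, S5. The strongest is S5.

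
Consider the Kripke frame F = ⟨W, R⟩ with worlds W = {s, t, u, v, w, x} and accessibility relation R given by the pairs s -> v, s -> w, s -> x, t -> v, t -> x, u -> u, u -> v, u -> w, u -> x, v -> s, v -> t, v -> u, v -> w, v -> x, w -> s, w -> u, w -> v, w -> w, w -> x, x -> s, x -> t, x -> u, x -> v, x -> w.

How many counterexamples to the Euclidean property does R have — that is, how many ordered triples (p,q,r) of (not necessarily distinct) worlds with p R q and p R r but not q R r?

Enumerating: (s,v,v), (s,x,x), (t,v,v), (t,x,x), (u,v,v), (u,x,x), (v,s,s), (v,s,t), (v,s,u), (v,t,s), (v,t,t), (v,t,u), … and 21 more.
Total: 33.

33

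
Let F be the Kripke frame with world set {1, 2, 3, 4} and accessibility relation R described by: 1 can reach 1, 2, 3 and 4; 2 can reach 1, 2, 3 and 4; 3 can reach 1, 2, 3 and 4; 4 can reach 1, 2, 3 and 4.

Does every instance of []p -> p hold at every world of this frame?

Yes

Axiom T corresponds to the accessibility relation being reflexive.
Reflexive: yes — every world is R-related to itself.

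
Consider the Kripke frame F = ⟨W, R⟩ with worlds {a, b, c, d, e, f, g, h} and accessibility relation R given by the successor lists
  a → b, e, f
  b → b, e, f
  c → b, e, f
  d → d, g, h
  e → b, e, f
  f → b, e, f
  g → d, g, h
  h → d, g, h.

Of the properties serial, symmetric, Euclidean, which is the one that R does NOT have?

symmetric

Serial: yes — every world has a successor (e.g. a R b).
Symmetric: no — a R b but not b R a.
Euclidean: yes — any two successors of a common world are R-related.
Only symmetric fails.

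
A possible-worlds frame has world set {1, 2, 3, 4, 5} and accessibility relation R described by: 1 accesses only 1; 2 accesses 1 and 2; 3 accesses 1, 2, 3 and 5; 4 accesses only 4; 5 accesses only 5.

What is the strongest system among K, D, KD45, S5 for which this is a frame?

Serial (axiom D): yes — every world has a successor (e.g. 1 R 1).
Euclidean (axiom 5): no — 3 R 1 and 3 R 2, but not 1 R 2.
Transitive (axiom 4): yes — every two-step R-path is closed by a direct edge.
Reflexive (axiom T): yes — every world is R-related to itself.
So F validates K, D; KD45 would additionally require R to be Euclidean. The strongest is D.

D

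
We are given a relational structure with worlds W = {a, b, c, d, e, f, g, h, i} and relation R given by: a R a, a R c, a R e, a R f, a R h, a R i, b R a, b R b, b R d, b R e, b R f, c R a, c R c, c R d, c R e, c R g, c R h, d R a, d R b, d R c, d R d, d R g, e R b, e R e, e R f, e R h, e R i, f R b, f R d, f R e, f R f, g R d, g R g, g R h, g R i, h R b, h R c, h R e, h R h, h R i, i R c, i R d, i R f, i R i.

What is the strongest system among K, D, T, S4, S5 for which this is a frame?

Serial (axiom D): yes — every world has a successor (e.g. a R a).
Reflexive (axiom T): yes — every world is R-related to itself.
Transitive (axiom 4): no — a R c and c R d, but not a R d.
Euclidean (axiom 5): no — a R c and a R f, but not c R f.
So F validates K, D, T; S4 would additionally require R to be transitive. The strongest is T.

T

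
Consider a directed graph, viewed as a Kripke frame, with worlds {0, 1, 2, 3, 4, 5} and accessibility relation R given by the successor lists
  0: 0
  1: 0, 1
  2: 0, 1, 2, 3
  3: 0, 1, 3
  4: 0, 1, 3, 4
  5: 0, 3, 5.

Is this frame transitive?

Transitive: no — 5 R 3 and 3 R 1, but not 5 R 1.

No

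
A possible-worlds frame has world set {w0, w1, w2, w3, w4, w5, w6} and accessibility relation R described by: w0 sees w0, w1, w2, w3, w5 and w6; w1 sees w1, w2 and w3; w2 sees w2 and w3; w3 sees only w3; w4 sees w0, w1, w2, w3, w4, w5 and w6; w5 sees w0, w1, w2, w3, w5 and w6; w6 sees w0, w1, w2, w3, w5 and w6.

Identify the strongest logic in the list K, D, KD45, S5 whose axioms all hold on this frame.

D

Serial (axiom D): yes — every world has a successor (e.g. w0 R w0).
Euclidean (axiom 5): no — w0 R w1 and w0 R w5, but not w1 R w5.
Transitive (axiom 4): yes — every two-step R-path is closed by a direct edge.
Reflexive (axiom T): yes — every world is R-related to itself.
So F validates K, D; KD45 would additionally require R to be Euclidean. The strongest is D.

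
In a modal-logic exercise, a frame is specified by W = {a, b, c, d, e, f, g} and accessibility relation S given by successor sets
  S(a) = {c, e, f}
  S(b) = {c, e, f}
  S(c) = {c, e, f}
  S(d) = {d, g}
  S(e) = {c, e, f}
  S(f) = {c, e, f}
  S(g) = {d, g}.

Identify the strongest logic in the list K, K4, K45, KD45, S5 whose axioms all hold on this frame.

Transitive (axiom 4): yes — every two-step S-path is closed by a direct edge.
Euclidean (axiom 5): yes — any two successors of a common world are S-related.
Serial (axiom D): yes — every world has a successor (e.g. a S c).
Reflexive (axiom T): no — a is not related to itself.
So F validates K, K4, K45, KD45; S5 would additionally require S to be reflexive. The strongest is KD45.

KD45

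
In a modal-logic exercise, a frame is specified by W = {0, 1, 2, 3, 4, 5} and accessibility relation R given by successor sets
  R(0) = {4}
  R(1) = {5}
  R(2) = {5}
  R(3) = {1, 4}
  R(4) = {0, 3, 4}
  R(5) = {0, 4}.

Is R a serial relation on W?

Yes

Serial: yes — every world has a successor (e.g. 0 R 4).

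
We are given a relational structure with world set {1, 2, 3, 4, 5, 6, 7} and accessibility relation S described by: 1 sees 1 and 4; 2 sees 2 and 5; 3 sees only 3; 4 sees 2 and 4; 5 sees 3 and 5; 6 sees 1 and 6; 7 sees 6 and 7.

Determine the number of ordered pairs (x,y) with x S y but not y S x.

6

Enumerating: (1,4), (2,5), (4,2), (5,3), (6,1), (7,6).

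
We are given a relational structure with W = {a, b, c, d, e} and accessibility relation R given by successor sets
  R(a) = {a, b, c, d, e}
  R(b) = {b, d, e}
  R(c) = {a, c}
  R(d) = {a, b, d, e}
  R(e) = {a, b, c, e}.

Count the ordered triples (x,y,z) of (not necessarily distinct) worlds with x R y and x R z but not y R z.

Enumerating: (a,b,a), (a,b,c), (a,c,b), (a,c,d), (a,c,e), (a,d,c), (a,e,d), (b,e,d), (d,b,a), (d,e,d), (e,b,a), (e,b,c), (e,c,b), (e,c,e).

14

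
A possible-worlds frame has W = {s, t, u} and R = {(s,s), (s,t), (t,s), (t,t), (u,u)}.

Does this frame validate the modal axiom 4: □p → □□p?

By correspondence theory, 4 is valid on a frame iff R is transitive.
Transitive: yes — every two-step R-path is closed by a direct edge.

Yes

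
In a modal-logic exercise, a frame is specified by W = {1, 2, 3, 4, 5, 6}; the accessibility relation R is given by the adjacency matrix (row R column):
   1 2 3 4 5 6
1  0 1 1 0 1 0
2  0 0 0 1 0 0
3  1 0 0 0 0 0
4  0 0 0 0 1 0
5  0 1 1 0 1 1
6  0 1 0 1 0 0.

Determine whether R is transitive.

No

Transitive: no — 1 R 2 and 2 R 4, but not 1 R 4.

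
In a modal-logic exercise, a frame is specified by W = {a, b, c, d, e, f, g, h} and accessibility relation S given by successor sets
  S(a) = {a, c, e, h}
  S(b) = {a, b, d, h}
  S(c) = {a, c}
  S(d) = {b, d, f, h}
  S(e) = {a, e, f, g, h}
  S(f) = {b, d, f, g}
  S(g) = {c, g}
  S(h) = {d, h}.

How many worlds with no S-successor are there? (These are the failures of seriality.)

S is serial; there are no such worlds.

0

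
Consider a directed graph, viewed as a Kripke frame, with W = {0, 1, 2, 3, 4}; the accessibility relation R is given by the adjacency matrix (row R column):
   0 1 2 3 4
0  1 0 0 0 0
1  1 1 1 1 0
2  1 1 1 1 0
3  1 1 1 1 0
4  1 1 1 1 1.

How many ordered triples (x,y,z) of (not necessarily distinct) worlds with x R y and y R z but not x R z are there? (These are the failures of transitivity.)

R is transitive; there are no such tuples.

0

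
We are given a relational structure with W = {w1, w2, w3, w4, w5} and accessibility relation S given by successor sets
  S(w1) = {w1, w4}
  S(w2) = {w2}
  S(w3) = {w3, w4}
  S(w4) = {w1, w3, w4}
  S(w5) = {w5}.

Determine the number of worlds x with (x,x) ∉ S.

S is reflexive; there are no such worlds.

0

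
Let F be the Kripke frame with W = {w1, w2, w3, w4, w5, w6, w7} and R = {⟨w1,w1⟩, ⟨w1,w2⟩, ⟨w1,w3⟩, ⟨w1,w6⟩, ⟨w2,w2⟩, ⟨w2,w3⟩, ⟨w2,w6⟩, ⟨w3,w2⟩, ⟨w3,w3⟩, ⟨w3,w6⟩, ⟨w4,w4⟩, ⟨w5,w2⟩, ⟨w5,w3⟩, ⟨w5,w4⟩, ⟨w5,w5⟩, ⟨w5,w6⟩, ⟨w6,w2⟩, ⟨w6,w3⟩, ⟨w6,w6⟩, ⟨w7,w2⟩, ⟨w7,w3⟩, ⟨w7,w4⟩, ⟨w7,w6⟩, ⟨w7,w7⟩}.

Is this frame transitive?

Yes

Transitive: yes — every two-step R-path is closed by a direct edge.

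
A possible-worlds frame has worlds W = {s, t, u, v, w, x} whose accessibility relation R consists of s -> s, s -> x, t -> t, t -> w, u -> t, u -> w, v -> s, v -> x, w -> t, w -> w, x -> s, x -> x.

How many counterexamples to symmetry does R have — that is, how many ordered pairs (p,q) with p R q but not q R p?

Enumerating: (u,t), (u,w), (v,s), (v,x).

4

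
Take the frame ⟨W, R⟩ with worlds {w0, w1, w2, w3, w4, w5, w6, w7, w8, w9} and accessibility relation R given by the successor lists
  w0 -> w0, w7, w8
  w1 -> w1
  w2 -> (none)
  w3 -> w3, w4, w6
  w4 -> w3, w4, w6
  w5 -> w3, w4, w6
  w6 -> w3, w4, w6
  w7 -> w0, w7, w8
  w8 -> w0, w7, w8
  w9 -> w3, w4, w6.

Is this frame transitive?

Transitive: yes — every two-step R-path is closed by a direct edge.

Yes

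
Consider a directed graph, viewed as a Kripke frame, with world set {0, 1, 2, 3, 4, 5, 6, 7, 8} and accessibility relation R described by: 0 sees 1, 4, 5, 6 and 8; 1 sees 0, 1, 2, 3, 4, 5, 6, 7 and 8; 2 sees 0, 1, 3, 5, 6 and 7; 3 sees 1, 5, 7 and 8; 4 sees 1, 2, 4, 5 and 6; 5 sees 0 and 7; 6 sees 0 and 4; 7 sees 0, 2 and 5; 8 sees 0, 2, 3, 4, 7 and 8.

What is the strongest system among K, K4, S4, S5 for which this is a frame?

Transitive (axiom 4): no — 0 R 1 and 1 R 2, but not 0 R 2.
Reflexive (axiom T): no — 0 is not related to itself.
Euclidean (axiom 5): no — 0 R 4 and 0 R 8, but not 4 R 8.
So F validates K; K4 would additionally require R to be transitive. The strongest is K.

K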